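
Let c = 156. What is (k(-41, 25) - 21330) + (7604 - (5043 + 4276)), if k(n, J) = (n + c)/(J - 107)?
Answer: -1889805/82 ≈ -23046.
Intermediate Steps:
k(n, J) = (156 + n)/(-107 + J) (k(n, J) = (n + 156)/(J - 107) = (156 + n)/(-107 + J))
(k(-41, 25) - 21330) + (7604 - (5043 + 4276)) = ((156 - 41)/(-107 + 25) - 21330) + (7604 - (5043 + 4276)) = (115/(-82) - 21330) + (7604 - 1*9319) = (-1/82*115 - 21330) + (7604 - 9319) = (-115/82 - 21330) - 1715 = -1749175/82 - 1715 = -1889805/82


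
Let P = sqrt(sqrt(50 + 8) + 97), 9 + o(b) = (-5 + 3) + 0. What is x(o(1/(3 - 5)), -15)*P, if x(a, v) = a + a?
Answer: -22*sqrt(97 + sqrt(58)) ≈ -225.02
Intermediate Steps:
o(b) = -11 (o(b) = -9 + ((-5 + 3) + 0) = -9 + (-2 + 0) = -9 - 2 = -11)
x(a, v) = 2*a
P = sqrt(97 + sqrt(58)) (P = sqrt(sqrt(58) + 97) = sqrt(97 + sqrt(58)) ≈ 10.228)
x(o(1/(3 - 5)), -15)*P = (2*(-11))*sqrt(97 + sqrt(58)) = -22*sqrt(97 + sqrt(58))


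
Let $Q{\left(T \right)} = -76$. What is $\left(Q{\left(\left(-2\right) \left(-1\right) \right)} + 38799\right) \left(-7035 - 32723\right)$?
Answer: $-1539549034$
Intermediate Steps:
$\left(Q{\left(\left(-2\right) \left(-1\right) \right)} + 38799\right) \left(-7035 - 32723\right) = \left(-76 + 38799\right) \left(-7035 - 32723\right) = 38723 \left(-39758\right) = -1539549034$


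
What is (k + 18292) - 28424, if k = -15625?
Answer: -25757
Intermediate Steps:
(k + 18292) - 28424 = (-15625 + 18292) - 28424 = 2667 - 28424 = -25757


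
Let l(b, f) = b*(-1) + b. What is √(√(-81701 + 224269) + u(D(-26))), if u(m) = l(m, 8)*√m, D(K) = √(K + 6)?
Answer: 2^(¾)*17821^(¼) ≈ 19.431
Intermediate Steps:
l(b, f) = 0 (l(b, f) = -b + b = 0)
D(K) = √(6 + K)
u(m) = 0 (u(m) = 0*√m = 0)
√(√(-81701 + 224269) + u(D(-26))) = √(√(-81701 + 224269) + 0) = √(√142568 + 0) = √(2*√35642 + 0) = √(2*√35642) = 2^(¾)*17821^(¼)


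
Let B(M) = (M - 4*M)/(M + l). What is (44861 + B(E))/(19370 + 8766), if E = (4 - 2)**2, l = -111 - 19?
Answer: 942083/590856 ≈ 1.5944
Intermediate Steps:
l = -130
E = 4 (E = 2**2 = 4)
B(M) = -3*M/(-130 + M) (B(M) = (M - 4*M)/(M - 130) = (-3*M)/(-130 + M) = -3*M/(-130 + M))
(44861 + B(E))/(19370 + 8766) = (44861 - 3*4/(-130 + 4))/(19370 + 8766) = (44861 - 3*4/(-126))/28136 = (44861 - 3*4*(-1/126))*(1/28136) = (44861 + 2/21)*(1/28136) = (942083/21)*(1/28136) = 942083/590856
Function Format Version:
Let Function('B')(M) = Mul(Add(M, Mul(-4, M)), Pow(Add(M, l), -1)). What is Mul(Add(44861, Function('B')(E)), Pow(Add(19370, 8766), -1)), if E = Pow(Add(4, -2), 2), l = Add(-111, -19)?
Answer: Rational(942083, 590856) ≈ 1.5944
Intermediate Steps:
l = -130
E = 4 (E = Pow(2, 2) = 4)
Function('B')(M) = Mul(-3, M, Pow(Add(-130, M), -1)) (Function('B')(M) = Mul(Add(M, Mul(-4, M)), Pow(Add(M, -130), -1)) = Mul(Mul(-3, M), Pow(Add(-130, M), -1)) = Mul(-3, M, Pow(Add(-130, M), -1)))
Mul(Add(44861, Function('B')(E)), Pow(Add(19370, 8766), -1)) = Mul(Add(44861, Mul(-3, 4, Pow(Add(-130, 4), -1))), Pow(Add(19370, 8766), -1)) = Mul(Add(44861, Mul(-3, 4, Pow(-126, -1))), Pow(28136, -1)) = Mul(Add(44861, Mul(-3, 4, Rational(-1, 126))), Rational(1, 28136)) = Mul(Add(44861, Rational(2, 21)), Rational(1, 28136)) = Mul(Rational(942083, 21), Rational(1, 28136)) = Rational(942083, 590856)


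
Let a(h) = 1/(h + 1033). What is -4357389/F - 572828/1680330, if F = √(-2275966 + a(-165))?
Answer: -286414/840165 + 2904926*I*√428691851679/658512829 ≈ -0.3409 + 2888.3*I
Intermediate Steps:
a(h) = 1/(1033 + h)
F = I*√428691851679/434 (F = √(-2275966 + 1/(1033 - 165)) = √(-2275966 + 1/868) = √(-1975538487/868) = I*√428691851679/434 ≈ 1508.6*I)
-4357389/F - 572828/1680330 = -4357389*(-2*I*√428691851679/1975538487) - 572828/1680330 = -(-2904926)*I*√428691851679/658512829 - 572828*1/1680330 = 2904926*I*√428691851679/658512829 - 286414/840165 = -286414/840165 + 2904926*I*√428691851679/658512829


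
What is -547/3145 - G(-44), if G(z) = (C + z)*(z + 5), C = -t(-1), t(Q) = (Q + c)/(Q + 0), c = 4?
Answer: -5029402/3145 ≈ -1599.2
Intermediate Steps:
t(Q) = (4 + Q)/Q (t(Q) = (Q + 4)/(Q + 0) = (4 + Q)/Q)
C = 3 (C = -(4 - 1)/(-1) = -(-1)*3 = -1*(-3) = 3)
G(z) = (3 + z)*(5 + z) (G(z) = (3 + z)*(z + 5) = (3 + z)*(5 + z))
-547/3145 - G(-44) = -547/3145 - (15 + (-44)² + 8*(-44)) = -547/3145 - (15 + 1936 - 352) = -1*547/3145 - 1*1599 = -547/3145 - 1599 = -5029402/3145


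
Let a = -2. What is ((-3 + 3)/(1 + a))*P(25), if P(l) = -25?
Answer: 0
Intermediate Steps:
((-3 + 3)/(1 + a))*P(25) = ((-3 + 3)/(1 - 2))*(-25) = (0/(-1))*(-25) = (0*(-1))*(-25) = 0*(-25) = 0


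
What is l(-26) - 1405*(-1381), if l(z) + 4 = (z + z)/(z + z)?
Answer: 1940302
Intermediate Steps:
l(z) = -3 (l(z) = -4 + (z + z)/(z + z) = -4 + (2*z)/((2*z)) = -4 + (2*z)*(1/(2*z)) = -4 + 1 = -3)
l(-26) - 1405*(-1381) = -3 - 1405*(-1381) = -3 + 1940305 = 1940302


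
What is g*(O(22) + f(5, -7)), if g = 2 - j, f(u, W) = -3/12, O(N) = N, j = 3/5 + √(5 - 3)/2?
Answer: 609/20 - 87*√2/8 ≈ 15.070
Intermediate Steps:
j = ⅗ + √2/2 (j = 3*(⅕) + √2*(½) = ⅗ + √2/2 ≈ 1.3071)
f(u, W) = -¼ (f(u, W) = -3*1/12 = -¼)
g = 7/5 - √2/2 (g = 2 - (⅗ + √2/2) = 2 + (-⅗ - √2/2) = 7/5 - √2/2 ≈ 0.69289)
g*(O(22) + f(5, -7)) = (7/5 - √2/2)*(22 - ¼) = (7/5 - √2/2)*(87/4) = 609/20 - 87*√2/8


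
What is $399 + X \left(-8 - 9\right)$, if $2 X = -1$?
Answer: $\frac{815}{2} \approx 407.5$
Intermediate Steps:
$X = - \frac{1}{2}$ ($X = \frac{1}{2} \left(-1\right) = - \frac{1}{2} \approx -0.5$)
$399 + X \left(-8 - 9\right) = 399 - \frac{-8 - 9}{2} = 399 - - \frac{17}{2} = 399 + \frac{17}{2} = \frac{815}{2}$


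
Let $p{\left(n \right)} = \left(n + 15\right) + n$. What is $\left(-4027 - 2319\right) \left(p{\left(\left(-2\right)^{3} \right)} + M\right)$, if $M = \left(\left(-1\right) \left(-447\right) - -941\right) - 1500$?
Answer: $717098$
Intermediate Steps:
$p{\left(n \right)} = 15 + 2 n$ ($p{\left(n \right)} = \left(15 + n\right) + n = 15 + 2 n$)
$M = -112$ ($M = \left(447 + 941\right) - 1500 = 1388 - 1500 = -112$)
$\left(-4027 - 2319\right) \left(p{\left(\left(-2\right)^{3} \right)} + M\right) = \left(-4027 - 2319\right) \left(\left(15 + 2 \left(-2\right)^{3}\right) - 112\right) = - 6346 \left(\left(15 + 2 \left(-8\right)\right) - 112\right) = - 6346 \left(\left(15 - 16\right) - 112\right) = - 6346 \left(-1 - 112\right) = \left(-6346\right) \left(-113\right) = 717098$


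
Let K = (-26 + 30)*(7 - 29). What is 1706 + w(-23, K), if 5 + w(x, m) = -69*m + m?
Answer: 7685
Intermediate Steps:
K = -88 (K = 4*(-22) = -88)
w(x, m) = -5 - 68*m (w(x, m) = -5 + (-69*m + m) = -5 - 68*m)
1706 + w(-23, K) = 1706 + (-5 - 68*(-88)) = 1706 + (-5 + 5984) = 1706 + 5979 = 7685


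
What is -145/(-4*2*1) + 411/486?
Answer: 12293/648 ≈ 18.971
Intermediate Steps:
-145/(-4*2*1) + 411/486 = -145/((-8*1)) + 411*(1/486) = -145/(-8) + 137/162 = -145*(-1/8) + 137/162 = 145/8 + 137/162 = 12293/648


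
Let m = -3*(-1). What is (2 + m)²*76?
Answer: 1900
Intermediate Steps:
m = 3
(2 + m)²*76 = (2 + 3)²*76 = 5²*76 = 25*76 = 1900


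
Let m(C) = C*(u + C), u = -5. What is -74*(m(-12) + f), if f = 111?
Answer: -23310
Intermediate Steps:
m(C) = C*(-5 + C)
-74*(m(-12) + f) = -74*(-12*(-5 - 12) + 111) = -74*(-12*(-17) + 111) = -74*(204 + 111) = -74*315 = -23310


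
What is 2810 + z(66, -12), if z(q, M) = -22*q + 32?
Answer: 1390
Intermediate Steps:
z(q, M) = 32 - 22*q
2810 + z(66, -12) = 2810 + (32 - 22*66) = 2810 + (32 - 1452) = 2810 - 1420 = 1390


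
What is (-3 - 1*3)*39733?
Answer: -238398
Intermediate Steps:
(-3 - 1*3)*39733 = (-3 - 3)*39733 = -6*39733 = -238398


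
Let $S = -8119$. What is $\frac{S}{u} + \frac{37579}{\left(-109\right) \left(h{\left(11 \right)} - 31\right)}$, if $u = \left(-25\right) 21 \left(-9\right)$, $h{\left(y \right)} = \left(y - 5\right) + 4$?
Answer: $\frac{1081472}{73575} \approx 14.699$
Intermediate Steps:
$h{\left(y \right)} = -1 + y$ ($h{\left(y \right)} = \left(-5 + y\right) + 4 = -1 + y$)
$u = 4725$ ($u = \left(-525\right) \left(-9\right) = 4725$)
$\frac{S}{u} + \frac{37579}{\left(-109\right) \left(h{\left(11 \right)} - 31\right)} = - \frac{8119}{4725} + \frac{37579}{\left(-109\right) \left(\left(-1 + 11\right) - 31\right)} = \left(-8119\right) \frac{1}{4725} + \frac{37579}{\left(-109\right) \left(10 - 31\right)} = - \frac{8119}{4725} + \frac{37579}{\left(-109\right) \left(-21\right)} = - \frac{8119}{4725} + \frac{37579}{2289} = \frac{1081472}{73575}$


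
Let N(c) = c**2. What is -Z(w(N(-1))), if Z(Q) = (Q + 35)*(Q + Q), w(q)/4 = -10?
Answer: -400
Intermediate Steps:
w(q) = -40 (w(q) = 4*(-10) = -40)
Z(Q) = 2*Q*(35 + Q) (Z(Q) = (35 + Q)*(2*Q) = 2*Q*(35 + Q))
-Z(w(N(-1))) = -2*(-40)*(35 - 40) = -2*(-40)*(-5) = -1*400 = -400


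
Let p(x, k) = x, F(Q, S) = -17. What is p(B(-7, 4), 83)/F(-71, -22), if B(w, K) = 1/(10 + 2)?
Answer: -1/204 ≈ -0.0049020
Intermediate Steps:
B(w, K) = 1/12
p(B(-7, 4), 83)/F(-71, -22) = (1/12)/(-17) = (1/12)*(-1/17) = -1/204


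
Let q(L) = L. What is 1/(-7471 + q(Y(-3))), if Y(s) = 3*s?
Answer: -1/7480 ≈ -0.00013369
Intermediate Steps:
1/(-7471 + q(Y(-3))) = 1/(-7471 + 3*(-3)) = 1/(-7471 - 9) = 1/(-7480) = -1/7480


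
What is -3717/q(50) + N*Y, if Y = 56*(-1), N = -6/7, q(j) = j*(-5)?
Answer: 15717/250 ≈ 62.868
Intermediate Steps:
q(j) = -5*j
N = -6/7 (N = -6*⅐ = -6/7 ≈ -0.85714)
Y = -56
-3717/q(50) + N*Y = -3717/((-5*50)) - 6/7*(-56) = -3717/(-250) + 48 = -3717*(-1/250) + 48 = 3717/250 + 48 = 15717/250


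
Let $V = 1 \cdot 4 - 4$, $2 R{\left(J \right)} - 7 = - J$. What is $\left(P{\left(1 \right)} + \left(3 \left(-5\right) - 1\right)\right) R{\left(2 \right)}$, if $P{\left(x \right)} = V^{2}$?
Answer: $-40$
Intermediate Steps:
$R{\left(J \right)} = \frac{7}{2} - \frac{J}{2}$ ($R{\left(J \right)} = \frac{7}{2} + \frac{\left(-1\right) J}{2} = \frac{7}{2} - \frac{J}{2}$)
$V = 0$ ($V = 4 - 4 = 0$)
$P{\left(x \right)} = 0$ ($P{\left(x \right)} = 0^{2} = 0$)
$\left(P{\left(1 \right)} + \left(3 \left(-5\right) - 1\right)\right) R{\left(2 \right)} = \left(0 + \left(3 \left(-5\right) - 1\right)\right) \left(\frac{7}{2} - 1\right) = \left(0 - 16\right) \left(\frac{7}{2} - 1\right) = \left(0 - 16\right) \frac{5}{2} = \left(-16\right) \frac{5}{2} = -40$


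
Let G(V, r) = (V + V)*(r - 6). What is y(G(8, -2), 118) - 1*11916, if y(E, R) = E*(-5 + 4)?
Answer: -11788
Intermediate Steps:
G(V, r) = 2*V*(-6 + r) (G(V, r) = (2*V)*(-6 + r) = 2*V*(-6 + r))
y(E, R) = -E (y(E, R) = E*(-1) = -E)
y(G(8, -2), 118) - 1*11916 = -2*8*(-6 - 2) - 1*11916 = -2*8*(-8) - 11916 = -1*(-128) - 11916 = 128 - 11916 = -11788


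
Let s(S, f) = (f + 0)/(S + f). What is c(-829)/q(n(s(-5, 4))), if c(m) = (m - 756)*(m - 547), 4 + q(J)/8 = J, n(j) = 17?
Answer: 272620/13 ≈ 20971.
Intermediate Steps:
s(S, f) = f/(S + f)
q(J) = -32 + 8*J
c(m) = (-756 + m)*(-547 + m)
c(-829)/q(n(s(-5, 4))) = (413532 + (-829)**2 - 1303*(-829))/(-32 + 8*17) = (413532 + 687241 + 1080187)/(-32 + 136) = 2180960/104 = 2180960*(1/104) = 272620/13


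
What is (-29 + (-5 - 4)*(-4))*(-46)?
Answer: -322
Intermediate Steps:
(-29 + (-5 - 4)*(-4))*(-46) = (-29 - 9*(-4))*(-46) = (-29 + 36)*(-46) = 7*(-46) = -322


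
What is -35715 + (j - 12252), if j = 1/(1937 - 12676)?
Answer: -515117614/10739 ≈ -47967.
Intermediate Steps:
j = -1/10739 (j = 1/(-10739) = -1/10739 ≈ -9.3119e-5)
-35715 + (j - 12252) = -35715 + (-1/10739 - 12252) = -35715 - 131574229/10739 = -515117614/10739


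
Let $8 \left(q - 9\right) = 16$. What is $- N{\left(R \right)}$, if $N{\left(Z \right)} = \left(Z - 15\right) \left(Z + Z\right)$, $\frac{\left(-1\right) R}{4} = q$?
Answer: $-5192$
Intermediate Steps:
$q = 11$ ($q = 9 + \frac{1}{8} \cdot 16 = 9 + 2 = 11$)
$R = -44$ ($R = \left(-4\right) 11 = -44$)
$N{\left(Z \right)} = 2 Z \left(-15 + Z\right)$ ($N{\left(Z \right)} = \left(-15 + Z\right) 2 Z = 2 Z \left(-15 + Z\right)$)
$- N{\left(R \right)} = - 2 \left(-44\right) \left(-15 - 44\right) = - 2 \left(-44\right) \left(-59\right) = \left(-1\right) 5192 = -5192$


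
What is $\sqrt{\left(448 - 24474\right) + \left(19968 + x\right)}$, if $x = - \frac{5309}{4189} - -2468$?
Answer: $\frac{i \sqrt{27923115791}}{4189} \approx 39.891 i$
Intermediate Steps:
$x = \frac{10333143}{4189}$ ($x = \left(-5309\right) \frac{1}{4189} + 2468 = - \frac{5309}{4189} + 2468 = \frac{10333143}{4189} \approx 2466.7$)
$\sqrt{\left(448 - 24474\right) + \left(19968 + x\right)} = \sqrt{\left(448 - 24474\right) + \left(19968 + \frac{10333143}{4189}\right)} = \sqrt{-24026 + \frac{93979095}{4189}} = \sqrt{- \frac{6665819}{4189}} = \frac{i \sqrt{27923115791}}{4189}$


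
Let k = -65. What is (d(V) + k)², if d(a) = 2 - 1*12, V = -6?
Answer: 5625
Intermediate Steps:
d(a) = -10 (d(a) = 2 - 12 = -10)
(d(V) + k)² = (-10 - 65)² = (-75)² = 5625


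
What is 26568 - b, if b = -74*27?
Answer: 28566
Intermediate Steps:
b = -1998
26568 - b = 26568 - 1*(-1998) = 26568 + 1998 = 28566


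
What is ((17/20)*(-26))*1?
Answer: -221/10 ≈ -22.100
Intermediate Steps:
((17/20)*(-26))*1 = -221/10*1 = -221/10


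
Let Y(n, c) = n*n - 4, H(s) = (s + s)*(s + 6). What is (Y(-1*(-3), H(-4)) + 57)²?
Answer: 3844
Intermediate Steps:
H(s) = 2*s*(6 + s) (H(s) = (2*s)*(6 + s) = 2*s*(6 + s))
Y(n, c) = -4 + n² (Y(n, c) = n² - 4 = -4 + n²)
(Y(-1*(-3), H(-4)) + 57)² = ((-4 + (-1*(-3))²) + 57)² = ((-4 + 3²) + 57)² = ((-4 + 9) + 57)² = (5 + 57)² = 62² = 3844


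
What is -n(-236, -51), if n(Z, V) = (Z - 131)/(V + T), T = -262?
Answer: -367/313 ≈ -1.1725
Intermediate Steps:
n(Z, V) = (-131 + Z)/(-262 + V) (n(Z, V) = (Z - 131)/(V - 262) = (-131 + Z)/(-262 + V))
-n(-236, -51) = -(-131 - 236)/(-262 - 51) = -(-367)/(-313) = -(-1)*(-367)/313 = -1*367/313 = -367/313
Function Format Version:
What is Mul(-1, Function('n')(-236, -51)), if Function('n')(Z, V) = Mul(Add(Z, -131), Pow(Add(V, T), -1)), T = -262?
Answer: Rational(-367, 313) ≈ -1.1725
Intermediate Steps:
Function('n')(Z, V) = Mul(Pow(Add(-262, V), -1), Add(-131, Z)) (Function('n')(Z, V) = Mul(Add(Z, -131), Pow(Add(V, -262), -1)) = Mul(Add(-131, Z), Pow(Add(-262, V), -1)) = Mul(Pow(Add(-262, V), -1), Add(-131, Z)))
Mul(-1, Function('n')(-236, -51)) = Mul(-1, Mul(Pow(Add(-262, -51), -1), Add(-131, -236))) = Mul(-1, Mul(Pow(-313, -1), -367)) = Mul(-1, Mul(Rational(-1, 313), -367)) = Mul(-1, Rational(367, 313)) = Rational(-367, 313)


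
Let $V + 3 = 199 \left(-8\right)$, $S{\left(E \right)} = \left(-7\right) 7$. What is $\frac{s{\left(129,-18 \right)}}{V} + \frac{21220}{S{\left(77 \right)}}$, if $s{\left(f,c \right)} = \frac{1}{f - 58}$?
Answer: $- \frac{2403058949}{5549005} \approx -433.06$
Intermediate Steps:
$s{\left(f,c \right)} = \frac{1}{-58 + f}$
$S{\left(E \right)} = -49$
$V = -1595$ ($V = -3 + 199 \left(-8\right) = -3 - 1592 = -1595$)
$\frac{s{\left(129,-18 \right)}}{V} + \frac{21220}{S{\left(77 \right)}} = \frac{1}{\left(-58 + 129\right) \left(-1595\right)} + \frac{21220}{-49} = \frac{1}{71} \left(- \frac{1}{1595}\right) + 21220 \left(- \frac{1}{49}\right) = \frac{1}{71} \left(- \frac{1}{1595}\right) - \frac{21220}{49} = - \frac{1}{113245} - \frac{21220}{49} = - \frac{2403058949}{5549005}$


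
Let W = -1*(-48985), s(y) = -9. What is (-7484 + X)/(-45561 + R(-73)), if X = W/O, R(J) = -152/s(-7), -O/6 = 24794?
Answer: 3340196283/20325972436 ≈ 0.16433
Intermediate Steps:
O = -148764 (O = -6*24794 = -148764)
W = 48985
R(J) = 152/9 (R(J) = -152/(-9) = -152*(-⅑) = 152/9)
X = -48985/148764 (X = 48985/(-148764) = 48985*(-1/148764) = -48985/148764 ≈ -0.32928)
(-7484 + X)/(-45561 + R(-73)) = (-7484 - 48985/148764)/(-45561 + 152/9) = -1113398761/(148764*(-409897/9)) = -1113398761/148764*(-9/409897) = 3340196283/20325972436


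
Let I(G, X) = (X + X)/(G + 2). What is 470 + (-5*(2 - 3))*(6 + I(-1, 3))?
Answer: 530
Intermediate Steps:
I(G, X) = 2*X/(2 + G) (I(G, X) = (2*X)/(2 + G) = 2*X/(2 + G))
470 + (-5*(2 - 3))*(6 + I(-1, 3)) = 470 + (-5*(2 - 3))*(6 + 2*3/(2 - 1)) = 470 + (-5*(-1))*(6 + 2*3/1) = 470 + 5*(6 + 2*3*1) = 470 + 5*(6 + 6) = 470 + 5*12 = 470 + 60 = 530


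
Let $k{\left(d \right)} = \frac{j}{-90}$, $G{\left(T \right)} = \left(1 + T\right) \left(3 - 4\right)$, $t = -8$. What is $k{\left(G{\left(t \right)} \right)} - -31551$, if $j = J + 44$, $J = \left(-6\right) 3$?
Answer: $\frac{1419782}{45} \approx 31551.0$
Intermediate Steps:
$J = -18$
$G{\left(T \right)} = -1 - T$ ($G{\left(T \right)} = \left(1 + T\right) \left(-1\right) = -1 - T$)
$j = 26$ ($j = -18 + 44 = 26$)
$k{\left(d \right)} = - \frac{13}{45}$ ($k{\left(d \right)} = \frac{26}{-90} = 26 \left(- \frac{1}{90}\right) = - \frac{13}{45}$)
$k{\left(G{\left(t \right)} \right)} - -31551 = - \frac{13}{45} - -31551 = - \frac{13}{45} + 31551 = \frac{1419782}{45}$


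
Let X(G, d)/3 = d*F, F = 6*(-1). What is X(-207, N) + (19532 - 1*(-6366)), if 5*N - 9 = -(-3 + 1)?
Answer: 129292/5 ≈ 25858.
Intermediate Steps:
F = -6
N = 11/5 (N = 9/5 + (-(-3 + 1))/5 = 9/5 + (-1*(-2))/5 = 9/5 + (1/5)*2 = 9/5 + 2/5 = 11/5 ≈ 2.2000)
X(G, d) = -18*d (X(G, d) = 3*(d*(-6)) = 3*(-6*d) = -18*d)
X(-207, N) + (19532 - 1*(-6366)) = -18*11/5 + (19532 - 1*(-6366)) = -198/5 + (19532 + 6366) = -198/5 + 25898 = 129292/5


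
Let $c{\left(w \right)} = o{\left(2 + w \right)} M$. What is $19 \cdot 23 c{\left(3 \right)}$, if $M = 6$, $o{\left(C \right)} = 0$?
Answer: $0$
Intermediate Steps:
$c{\left(w \right)} = 0$ ($c{\left(w \right)} = 0 \cdot 6 = 0$)
$19 \cdot 23 c{\left(3 \right)} = 19 \cdot 23 \cdot 0 = 437 \cdot 0 = 0$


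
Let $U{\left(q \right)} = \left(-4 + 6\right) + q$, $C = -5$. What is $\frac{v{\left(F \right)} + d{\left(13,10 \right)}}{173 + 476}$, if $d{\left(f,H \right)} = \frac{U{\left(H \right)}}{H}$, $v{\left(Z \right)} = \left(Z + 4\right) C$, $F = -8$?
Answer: $\frac{106}{3245} \approx 0.032666$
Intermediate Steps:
$U{\left(q \right)} = 2 + q$
$v{\left(Z \right)} = -20 - 5 Z$ ($v{\left(Z \right)} = \left(Z + 4\right) \left(-5\right) = \left(4 + Z\right) \left(-5\right) = -20 - 5 Z$)
$d{\left(f,H \right)} = \frac{2 + H}{H}$
$\frac{v{\left(F \right)} + d{\left(13,10 \right)}}{173 + 476} = \frac{\left(-20 - -40\right) + \frac{2 + 10}{10}}{173 + 476} = \frac{\left(-20 + 40\right) + \frac{1}{10} \cdot 12}{649} = \left(20 + \frac{6}{5}\right) \frac{1}{649} = \frac{106}{5} \cdot \frac{1}{649} = \frac{106}{3245}$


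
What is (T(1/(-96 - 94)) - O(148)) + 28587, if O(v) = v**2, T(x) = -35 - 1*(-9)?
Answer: 6657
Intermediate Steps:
T(x) = -26 (T(x) = -35 + 9 = -26)
(T(1/(-96 - 94)) - O(148)) + 28587 = (-26 - 1*148**2) + 28587 = (-26 - 1*21904) + 28587 = (-26 - 21904) + 28587 = -21930 + 28587 = 6657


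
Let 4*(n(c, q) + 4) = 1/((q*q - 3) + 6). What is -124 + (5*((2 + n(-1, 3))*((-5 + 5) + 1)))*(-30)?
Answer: 1383/8 ≈ 172.88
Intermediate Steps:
n(c, q) = -4 + 1/(4*(3 + q²)) (n(c, q) = -4 + 1/(4*((q*q - 3) + 6)) = -4 + 1/(4*((q² - 3) + 6)) = -4 + 1/(4*((-3 + q²) + 6)) = -4 + 1/(4*(3 + q²)))
-124 + (5*((2 + n(-1, 3))*((-5 + 5) + 1)))*(-30) = -124 + (5*((2 + (-47 - 16*3²)/(4*(3 + 3²)))*((-5 + 5) + 1)))*(-30) = -124 + (5*((2 + (-47 - 16*9)/(4*(3 + 9)))*(0 + 1)))*(-30) = -124 + (5*((2 + (¼)*(-47 - 144)/12)*1))*(-30) = -124 + (5*((2 + (¼)*(1/12)*(-191))*1))*(-30) = -124 + (5*((2 - 191/48)*1))*(-30) = -124 + (5*(-95/48*1))*(-30) = -124 + (5*(-95/48))*(-30) = -124 - 475/48*(-30) = -124 + 2375/8 = 1383/8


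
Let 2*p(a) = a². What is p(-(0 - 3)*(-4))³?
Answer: 373248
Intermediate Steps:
p(a) = a²/2
p(-(0 - 3)*(-4))³ = ((-(0 - 3)*(-4))²/2)³ = ((-1*(-3)*(-4))²/2)³ = ((3*(-4))²/2)³ = ((½)*(-12)²)³ = ((½)*144)³ = 72³ = 373248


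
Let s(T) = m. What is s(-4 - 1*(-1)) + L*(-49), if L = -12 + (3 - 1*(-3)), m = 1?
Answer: 295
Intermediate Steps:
L = -6 (L = -12 + (3 + 3) = -12 + 6 = -6)
s(T) = 1
s(-4 - 1*(-1)) + L*(-49) = 1 - 6*(-49) = 1 + 294 = 295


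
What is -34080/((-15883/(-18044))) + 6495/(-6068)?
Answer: -3731556167445/96378044 ≈ -38718.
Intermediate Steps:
-34080/((-15883/(-18044))) + 6495/(-6068) = -34080/((-15883*(-1/18044))) + 6495*(-1/6068) = -34080/15883/18044 - 6495/6068 = -34080*18044/15883 - 6495/6068 = -614939520/15883 - 6495/6068 = -3731556167445/96378044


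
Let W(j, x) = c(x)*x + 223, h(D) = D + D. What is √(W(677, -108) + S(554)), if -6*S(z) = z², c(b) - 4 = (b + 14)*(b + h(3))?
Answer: I*√9781791/3 ≈ 1042.5*I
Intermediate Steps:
h(D) = 2*D
c(b) = 4 + (6 + b)*(14 + b) (c(b) = 4 + (b + 14)*(b + 2*3) = 4 + (14 + b)*(b + 6) = 4 + (14 + b)*(6 + b) = 4 + (6 + b)*(14 + b))
W(j, x) = 223 + x*(88 + x² + 20*x) (W(j, x) = (88 + x² + 20*x)*x + 223 = x*(88 + x² + 20*x) + 223 = 223 + x*(88 + x² + 20*x))
S(z) = -z²/6
√(W(677, -108) + S(554)) = √((223 - 108*(88 + (-108)² + 20*(-108))) - ⅙*554²) = √((223 - 108*(88 + 11664 - 2160)) - ⅙*306916) = √((223 - 108*9592) - 153458/3) = √((223 - 1035936) - 153458/3) = √(-1035713 - 153458/3) = √(-3260597/3) = I*√9781791/3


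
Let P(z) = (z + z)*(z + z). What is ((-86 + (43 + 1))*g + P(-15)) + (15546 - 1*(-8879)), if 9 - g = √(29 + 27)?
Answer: 24947 + 84*√14 ≈ 25261.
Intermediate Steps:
P(z) = 4*z² (P(z) = (2*z)*(2*z) = 4*z²)
g = 9 - 2*√14 (g = 9 - √(29 + 27) = 9 - √56 = 9 - 2*√14 ≈ 1.5167)
((-86 + (43 + 1))*g + P(-15)) + (15546 - 1*(-8879)) = ((-86 + (43 + 1))*(9 - 2*√14) + 4*(-15)²) + (15546 - 1*(-8879)) = ((-86 + 44)*(9 - 2*√14) + 4*225) + (15546 + 8879) = (-42*(9 - 2*√14) + 900) + 24425 = ((-378 + 84*√14) + 900) + 24425 = (522 + 84*√14) + 24425 = 24947 + 84*√14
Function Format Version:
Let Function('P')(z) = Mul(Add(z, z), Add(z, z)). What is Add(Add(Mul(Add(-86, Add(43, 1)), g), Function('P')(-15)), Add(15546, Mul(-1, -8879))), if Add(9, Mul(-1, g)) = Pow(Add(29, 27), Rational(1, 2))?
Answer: Add(24947, Mul(84, Pow(14, Rational(1, 2)))) ≈ 25261.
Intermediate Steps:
Function('P')(z) = Mul(4, Pow(z, 2)) (Function('P')(z) = Mul(Mul(2, z), Mul(2, z)) = Mul(4, Pow(z, 2)))
g = Add(9, Mul(-2, Pow(14, Rational(1, 2)))) (g = Add(9, Mul(-1, Pow(Add(29, 27), Rational(1, 2)))) = Add(9, Mul(-1, Pow(56, Rational(1, 2)))) = Add(9, Mul(-1, Mul(2, Pow(14, Rational(1, 2))))) = Add(9, Mul(-2, Pow(14, Rational(1, 2)))) ≈ 1.5167)
Add(Add(Mul(Add(-86, Add(43, 1)), g), Function('P')(-15)), Add(15546, Mul(-1, -8879))) = Add(Add(Mul(Add(-86, Add(43, 1)), Add(9, Mul(-2, Pow(14, Rational(1, 2))))), Mul(4, Pow(-15, 2))), Add(15546, Mul(-1, -8879))) = Add(Add(Mul(Add(-86, 44), Add(9, Mul(-2, Pow(14, Rational(1, 2))))), Mul(4, 225)), Add(15546, 8879)) = Add(Add(Mul(-42, Add(9, Mul(-2, Pow(14, Rational(1, 2))))), 900), 24425) = Add(Add(Add(-378, Mul(84, Pow(14, Rational(1, 2)))), 900), 24425) = Add(Add(522, Mul(84, Pow(14, Rational(1, 2)))), 24425) = Add(24947, Mul(84, Pow(14, Rational(1, 2))))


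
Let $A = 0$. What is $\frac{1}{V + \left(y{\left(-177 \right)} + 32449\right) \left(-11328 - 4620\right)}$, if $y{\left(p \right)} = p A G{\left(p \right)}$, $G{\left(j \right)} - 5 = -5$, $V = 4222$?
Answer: $- \frac{1}{517492430} \approx -1.9324 \cdot 10^{-9}$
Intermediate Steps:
$G{\left(j \right)} = 0$ ($G{\left(j \right)} = 5 - 5 = 0$)
$y{\left(p \right)} = 0$ ($y{\left(p \right)} = p 0 \cdot 0 = 0 \cdot 0 = 0$)
$\frac{1}{V + \left(y{\left(-177 \right)} + 32449\right) \left(-11328 - 4620\right)} = \frac{1}{4222 + \left(0 + 32449\right) \left(-11328 - 4620\right)} = \frac{1}{4222 + 32449 \left(-15948\right)} = \frac{1}{4222 - 517496652} = \frac{1}{-517492430} = - \frac{1}{517492430}$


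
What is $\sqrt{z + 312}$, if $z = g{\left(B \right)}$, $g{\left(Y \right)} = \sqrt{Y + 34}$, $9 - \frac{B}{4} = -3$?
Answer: $\sqrt{312 + \sqrt{82}} \approx 17.918$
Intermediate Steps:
$B = 48$ ($B = 36 - -12 = 36 + 12 = 48$)
$g{\left(Y \right)} = \sqrt{34 + Y}$
$z = \sqrt{82}$ ($z = \sqrt{34 + 48} = \sqrt{82} \approx 9.0554$)
$\sqrt{z + 312} = \sqrt{\sqrt{82} + 312} = \sqrt{312 + \sqrt{82}}$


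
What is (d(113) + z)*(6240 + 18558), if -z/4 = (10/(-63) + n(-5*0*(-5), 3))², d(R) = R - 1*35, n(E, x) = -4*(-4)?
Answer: -30372871444/1323 ≈ -2.2958e+7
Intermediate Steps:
n(E, x) = 16
d(R) = -35 + R (d(R) = R - 35 = -35 + R)
z = -3984016/3969 (z = -4*(10/(-63) + 16)² = -4*(10*(-1/63) + 16)² = -4*(-10/63 + 16)² = -4*(998/63)² = -4*996004/3969 = -3984016/3969 ≈ -1003.8)
(d(113) + z)*(6240 + 18558) = ((-35 + 113) - 3984016/3969)*(6240 + 18558) = (78 - 3984016/3969)*24798 = -3674434/3969*24798 = -30372871444/1323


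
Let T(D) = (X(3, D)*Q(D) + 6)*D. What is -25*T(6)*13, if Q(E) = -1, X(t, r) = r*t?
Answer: 23400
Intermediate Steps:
T(D) = D*(6 - 3*D) (T(D) = ((D*3)*(-1) + 6)*D = ((3*D)*(-1) + 6)*D = (-3*D + 6)*D = (6 - 3*D)*D = D*(6 - 3*D))
-25*T(6)*13 = -75*6*(2 - 1*6)*13 = -75*6*(2 - 6)*13 = -75*6*(-4)*13 = -25*(-72)*13 = 1800*13 = 23400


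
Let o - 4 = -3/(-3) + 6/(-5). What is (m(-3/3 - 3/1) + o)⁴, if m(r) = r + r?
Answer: 194481/625 ≈ 311.17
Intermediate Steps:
o = 19/5 (o = 4 + (-3/(-3) + 6/(-5)) = 4 + (-3*(-⅓) + 6*(-⅕)) = 4 + (1 - 6/5) = 4 - ⅕ = 19/5 ≈ 3.8000)
m(r) = 2*r
(m(-3/3 - 3/1) + o)⁴ = (2*(-3/3 - 3/1) + 19/5)⁴ = (2*(-3*⅓ - 3*1) + 19/5)⁴ = (2*(-1 - 3) + 19/5)⁴ = (2*(-4) + 19/5)⁴ = (-8 + 19/5)⁴ = (-21/5)⁴ = 194481/625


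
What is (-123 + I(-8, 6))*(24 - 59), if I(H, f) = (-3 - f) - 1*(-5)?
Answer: 4445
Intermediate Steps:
I(H, f) = 2 - f (I(H, f) = (-3 - f) + 5 = 2 - f)
(-123 + I(-8, 6))*(24 - 59) = (-123 + (2 - 1*6))*(24 - 59) = (-123 + (2 - 6))*(-35) = (-123 - 4)*(-35) = -127*(-35) = 4445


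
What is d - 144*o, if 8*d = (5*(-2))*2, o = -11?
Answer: 3163/2 ≈ 1581.5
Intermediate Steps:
d = -5/2 (d = ((5*(-2))*2)/8 = (-10*2)/8 = (⅛)*(-20) = -5/2 ≈ -2.5000)
d - 144*o = -5/2 - 144*(-11) = -5/2 + 1584 = 3163/2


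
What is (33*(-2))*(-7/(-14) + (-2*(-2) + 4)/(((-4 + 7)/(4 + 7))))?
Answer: -1969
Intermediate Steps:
(33*(-2))*(-7/(-14) + (-2*(-2) + 4)/(((-4 + 7)/(4 + 7)))) = -66*(-7*(-1/14) + (4 + 4)/((3/11))) = -66*(½ + 8/((3*(1/11)))) = -66*(½ + 8/(3/11)) = -66*(½ + 8*(11/3)) = -66*(½ + 88/3) = -66*179/6 = -1969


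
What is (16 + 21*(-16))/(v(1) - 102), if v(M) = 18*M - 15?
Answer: 320/99 ≈ 3.2323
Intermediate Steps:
v(M) = -15 + 18*M
(16 + 21*(-16))/(v(1) - 102) = (16 + 21*(-16))/((-15 + 18*1) - 102) = (16 - 336)/((-15 + 18) - 102) = -320/(3 - 102) = -320/(-99) = -320*(-1/99) = 320/99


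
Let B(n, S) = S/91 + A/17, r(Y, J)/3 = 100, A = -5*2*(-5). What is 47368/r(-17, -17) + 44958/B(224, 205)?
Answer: 1062280484/120525 ≈ 8813.8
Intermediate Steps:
A = 50 (A = -10*(-5) = 50)
r(Y, J) = 300 (r(Y, J) = 3*100 = 300)
B(n, S) = 50/17 + S/91 (B(n, S) = S/91 + 50/17 = 50/17 + S/91)
47368/r(-17, -17) + 44958/B(224, 205) = 47368/300 + 44958/(50/17 + (1/91)*205) = 47368*(1/300) + 44958/(50/17 + 205/91) = 11842/75 + 44958/(8035/1547) = 11842/75 + 44958*(1547/8035) = 11842/75 + 69550026/8035 = 1062280484/120525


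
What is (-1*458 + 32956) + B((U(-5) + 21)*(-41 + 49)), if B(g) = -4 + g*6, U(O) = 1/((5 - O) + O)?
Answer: 167558/5 ≈ 33512.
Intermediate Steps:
U(O) = ⅕ (U(O) = 1/5 = ⅕)
B(g) = -4 + 6*g
(-1*458 + 32956) + B((U(-5) + 21)*(-41 + 49)) = (-1*458 + 32956) + (-4 + 6*((⅕ + 21)*(-41 + 49))) = (-458 + 32956) + (-4 + 6*((106/5)*8)) = 32498 + (-4 + 6*(848/5)) = 32498 + (-4 + 5088/5) = 32498 + 5068/5 = 167558/5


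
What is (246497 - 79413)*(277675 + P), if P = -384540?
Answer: -17855431660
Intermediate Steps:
(246497 - 79413)*(277675 + P) = (246497 - 79413)*(277675 - 384540) = 167084*(-106865) = -17855431660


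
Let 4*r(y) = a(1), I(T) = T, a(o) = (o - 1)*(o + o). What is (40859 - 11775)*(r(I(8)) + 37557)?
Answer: 1092307788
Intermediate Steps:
a(o) = 2*o*(-1 + o) (a(o) = (-1 + o)*(2*o) = 2*o*(-1 + o))
r(y) = 0 (r(y) = (2*1*(-1 + 1))/4 = (2*1*0)/4 = (¼)*0 = 0)
(40859 - 11775)*(r(I(8)) + 37557) = (40859 - 11775)*(0 + 37557) = 29084*37557 = 1092307788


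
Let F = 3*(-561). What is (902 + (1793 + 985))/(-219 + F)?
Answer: -1840/951 ≈ -1.9348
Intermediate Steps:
F = -1683
(902 + (1793 + 985))/(-219 + F) = (902 + (1793 + 985))/(-219 - 1683) = (902 + 2778)/(-1902) = 3680*(-1/1902) = -1840/951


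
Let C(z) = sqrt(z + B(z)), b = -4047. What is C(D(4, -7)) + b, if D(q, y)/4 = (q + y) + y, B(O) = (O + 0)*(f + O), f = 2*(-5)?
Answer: -4047 + 14*sqrt(10) ≈ -4002.7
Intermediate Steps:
f = -10
B(O) = O*(-10 + O) (B(O) = (O + 0)*(-10 + O) = O*(-10 + O))
D(q, y) = 4*q + 8*y (D(q, y) = 4*((q + y) + y) = 4*(q + 2*y) = 4*q + 8*y)
C(z) = sqrt(z + z*(-10 + z))
C(D(4, -7)) + b = sqrt((4*4 + 8*(-7))*(-9 + (4*4 + 8*(-7)))) - 4047 = sqrt((16 - 56)*(-9 + (16 - 56))) - 4047 = sqrt(-40*(-9 - 40)) - 4047 = sqrt(-40*(-49)) - 4047 = sqrt(1960) - 4047 = 14*sqrt(10) - 4047 = -4047 + 14*sqrt(10)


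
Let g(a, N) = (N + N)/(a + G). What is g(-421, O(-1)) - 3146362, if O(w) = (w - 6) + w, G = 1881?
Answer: -1148422134/365 ≈ -3.1464e+6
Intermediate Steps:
O(w) = -6 + 2*w (O(w) = (-6 + w) + w = -6 + 2*w)
g(a, N) = 2*N/(1881 + a) (g(a, N) = (N + N)/(a + 1881) = (2*N)/(1881 + a) = 2*N/(1881 + a))
g(-421, O(-1)) - 3146362 = 2*(-6 + 2*(-1))/(1881 - 421) - 3146362 = 2*(-6 - 2)/1460 - 3146362 = 2*(-8)*(1/1460) - 3146362 = -4/365 - 3146362 = -1148422134/365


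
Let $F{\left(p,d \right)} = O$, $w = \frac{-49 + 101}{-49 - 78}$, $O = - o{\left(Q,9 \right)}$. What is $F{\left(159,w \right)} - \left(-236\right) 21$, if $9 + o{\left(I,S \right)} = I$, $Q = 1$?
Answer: $4964$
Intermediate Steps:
$o{\left(I,S \right)} = -9 + I$
$O = 8$ ($O = - (-9 + 1) = \left(-1\right) \left(-8\right) = 8$)
$w = - \frac{52}{127}$ ($w = \frac{52}{-127} = 52 \left(- \frac{1}{127}\right) = - \frac{52}{127} \approx -0.40945$)
$F{\left(p,d \right)} = 8$
$F{\left(159,w \right)} - \left(-236\right) 21 = 8 - \left(-236\right) 21 = 8 - -4956 = 8 + 4956 = 4964$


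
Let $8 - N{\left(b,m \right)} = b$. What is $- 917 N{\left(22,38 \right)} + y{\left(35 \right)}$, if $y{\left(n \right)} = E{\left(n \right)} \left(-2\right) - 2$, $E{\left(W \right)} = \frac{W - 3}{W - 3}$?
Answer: $12834$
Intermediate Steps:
$E{\left(W \right)} = 1$ ($E{\left(W \right)} = \frac{-3 + W}{-3 + W} = 1$)
$N{\left(b,m \right)} = 8 - b$
$y{\left(n \right)} = -4$ ($y{\left(n \right)} = 1 \left(-2\right) - 2 = -2 - 2 = -4$)
$- 917 N{\left(22,38 \right)} + y{\left(35 \right)} = - 917 \left(8 - 22\right) - 4 = \left(-917\right) \left(-14\right) - 4 = 12838 - 4 = 12834$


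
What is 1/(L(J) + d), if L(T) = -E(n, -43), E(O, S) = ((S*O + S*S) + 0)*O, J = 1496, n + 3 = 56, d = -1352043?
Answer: -1/1329253 ≈ -7.5230e-7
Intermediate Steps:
n = 53 (n = -3 + 56 = 53)
E(O, S) = O*(S² + O*S) (E(O, S) = ((O*S + S²) + 0)*O = ((S² + O*S) + 0)*O = (S² + O*S)*O = O*(S² + O*S))
L(T) = 22790 (L(T) = -53*(-43)*(53 - 43) = -53*(-43)*10 = -1*(-22790) = 22790)
1/(L(J) + d) = 1/(22790 - 1352043) = 1/(-1329253) = -1/1329253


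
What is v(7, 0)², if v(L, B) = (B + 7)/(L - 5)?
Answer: 49/4 ≈ 12.250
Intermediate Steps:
v(L, B) = (7 + B)/(-5 + L)
v(7, 0)² = ((7 + 0)/(-5 + 7))² = (7/2)² = 49/4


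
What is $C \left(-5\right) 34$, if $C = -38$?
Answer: $6460$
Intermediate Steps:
$C \left(-5\right) 34 = \left(-38\right) \left(-5\right) 34 = 190 \cdot 34 = 6460$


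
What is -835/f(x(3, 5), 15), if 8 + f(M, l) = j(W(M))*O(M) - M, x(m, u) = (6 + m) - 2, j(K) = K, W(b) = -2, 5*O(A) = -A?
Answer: 4175/61 ≈ 68.443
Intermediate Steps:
O(A) = -A/5 (O(A) = (-A)/5 = -A/5)
x(m, u) = 4 + m
f(M, l) = -8 - 3*M/5 (f(M, l) = -8 + (-(-2)*M/5 - M) = -8 + (2*M/5 - M) = -8 - 3*M/5)
-835/f(x(3, 5), 15) = -835/(-8 - 3*(4 + 3)/5) = -835/(-8 - ⅗*7) = -835/(-8 - 21/5) = -835/(-61/5) = -835*(-5/61) = 4175/61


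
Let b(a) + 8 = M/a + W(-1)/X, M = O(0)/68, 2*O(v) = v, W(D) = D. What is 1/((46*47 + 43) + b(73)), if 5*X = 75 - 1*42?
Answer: 33/72496 ≈ 0.00045520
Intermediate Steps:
X = 33/5 (X = (75 - 1*42)/5 = (75 - 42)/5 = (⅕)*33 = 33/5 ≈ 6.6000)
O(v) = v/2
M = 0 (M = ((½)*0)/68 = 0*(1/68) = 0)
b(a) = -269/33 (b(a) = -8 + (0/a - 1/33/5) = -8 + (0 - 1*5/33) = -8 + (0 - 5/33) = -8 - 5/33 = -269/33)
1/((46*47 + 43) + b(73)) = 1/((46*47 + 43) - 269/33) = 1/((2162 + 43) - 269/33) = 1/(2205 - 269/33) = 1/(72496/33) = 33/72496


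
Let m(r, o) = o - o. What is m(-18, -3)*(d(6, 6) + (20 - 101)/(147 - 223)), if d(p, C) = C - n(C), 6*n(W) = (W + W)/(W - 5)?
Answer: 0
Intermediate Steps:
n(W) = W/(3*(-5 + W)) (n(W) = ((W + W)/(W - 5))/6 = ((2*W)/(-5 + W))/6 = (2*W/(-5 + W))/6 = W/(3*(-5 + W)))
d(p, C) = C - C/(3*(-5 + C))
m(r, o) = 0
m(-18, -3)*(d(6, 6) + (20 - 101)/(147 - 223)) = 0*((⅓)*6*(-16 + 3*6)/(-5 + 6) + (20 - 101)/(147 - 223)) = 0*((⅓)*6*(-16 + 18)/1 - 81/(-76)) = 0*((⅓)*6*1*2 - 81*(-1/76)) = 0*(4 + 81/76) = 0*(385/76) = 0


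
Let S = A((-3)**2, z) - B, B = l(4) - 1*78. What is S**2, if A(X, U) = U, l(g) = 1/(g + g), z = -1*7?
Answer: 321489/64 ≈ 5023.3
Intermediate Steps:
z = -7
l(g) = 1/(2*g)
B = -623/8 (B = (1/2)/4 - 1*78 = (1/2)*(1/4) - 78 = 1/8 - 78 = -623/8 ≈ -77.875)
S = 567/8 (S = -7 - 1*(-623/8) = -7 + 623/8 = 567/8 ≈ 70.875)
S**2 = (567/8)**2 = 321489/64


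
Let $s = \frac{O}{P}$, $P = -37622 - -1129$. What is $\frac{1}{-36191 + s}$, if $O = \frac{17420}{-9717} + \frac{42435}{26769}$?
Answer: $- \frac{3164117937963}{114512592274827238} \approx -2.7631 \cdot 10^{-5}$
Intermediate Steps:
$O = - \frac{17991695}{86704791}$ ($O = 17420 \left(- \frac{1}{9717}\right) + 42435 \cdot \frac{1}{26769} = - \frac{17420}{9717} + \frac{14145}{8923} = - \frac{17991695}{86704791} \approx -0.20751$)
$P = -36493$ ($P = -37622 + 1129 = -36493$)
$s = \frac{17991695}{3164117937963}$ ($s = - \frac{17991695}{86704791 \left(-36493\right)} = \left(- \frac{17991695}{86704791}\right) \left(- \frac{1}{36493}\right) = \frac{17991695}{3164117937963} \approx 5.6862 \cdot 10^{-6}$)
$\frac{1}{-36191 + s} = \frac{1}{-36191 + \frac{17991695}{3164117937963}} = \frac{1}{- \frac{114512592274827238}{3164117937963}} = - \frac{3164117937963}{114512592274827238}$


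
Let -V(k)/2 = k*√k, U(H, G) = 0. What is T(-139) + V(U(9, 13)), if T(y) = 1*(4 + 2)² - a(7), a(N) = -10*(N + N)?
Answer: 176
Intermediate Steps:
a(N) = -20*N
T(y) = 176 (T(y) = 1*(4 + 2)² - (-20)*7 = 1*6² - 1*(-140) = 1*36 + 140 = 36 + 140 = 176)
V(k) = -2*k^(3/2) (V(k) = -2*k*√k = -2*k^(3/2))
T(-139) + V(U(9, 13)) = 176 - 2*0^(3/2) = 176 - 2*0 = 176 + 0 = 176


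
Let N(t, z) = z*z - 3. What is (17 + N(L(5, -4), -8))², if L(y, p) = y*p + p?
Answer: 6084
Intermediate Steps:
L(y, p) = p + p*y (L(y, p) = p*y + p = p + p*y)
N(t, z) = -3 + z² (N(t, z) = z² - 3 = -3 + z²)
(17 + N(L(5, -4), -8))² = (17 + (-3 + (-8)²))² = (17 + (-3 + 64))² = (17 + 61)² = 78² = 6084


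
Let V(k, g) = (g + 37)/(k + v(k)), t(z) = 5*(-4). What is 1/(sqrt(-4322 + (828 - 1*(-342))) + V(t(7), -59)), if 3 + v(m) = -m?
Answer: 33/14426 - 9*I*sqrt(197)/7213 ≈ 0.0022875 - 0.017513*I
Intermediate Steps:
v(m) = -3 - m
t(z) = -20
V(k, g) = -37/3 - g/3 (V(k, g) = (g + 37)/(k + (-3 - k)) = (37 + g)/(-3) = (37 + g)*(-1/3) = -37/3 - g/3)
1/(sqrt(-4322 + (828 - 1*(-342))) + V(t(7), -59)) = 1/(sqrt(-4322 + (828 - 1*(-342))) + (-37/3 - 1/3*(-59))) = 1/(sqrt(-4322 + (828 + 342)) + (-37/3 + 59/3)) = 1/(sqrt(-4322 + 1170) + 22/3) = 1/(sqrt(-3152) + 22/3) = 1/(4*I*sqrt(197) + 22/3) = 1/(22/3 + 4*I*sqrt(197))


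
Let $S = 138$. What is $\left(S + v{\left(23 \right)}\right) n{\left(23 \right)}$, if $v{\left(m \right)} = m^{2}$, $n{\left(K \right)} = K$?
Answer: $15341$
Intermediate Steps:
$\left(S + v{\left(23 \right)}\right) n{\left(23 \right)} = \left(138 + 23^{2}\right) 23 = \left(138 + 529\right) 23 = 667 \cdot 23 = 15341$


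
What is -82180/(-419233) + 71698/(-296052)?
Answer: -2864307137/62057384058 ≈ -0.046156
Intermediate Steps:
-82180/(-419233) + 71698/(-296052) = -82180*(-1/419233) + 71698*(-1/296052) = 82180/419233 - 35849/148026 = -2864307137/62057384058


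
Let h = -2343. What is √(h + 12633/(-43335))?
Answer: I*√54327397830/4815 ≈ 48.408*I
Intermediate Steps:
√(h + 12633/(-43335)) = √(-2343 + 12633/(-43335)) = √(-2343 + 12633*(-1/43335)) = √(-2343 - 4211/14445) = √(-33848846/14445) = I*√54327397830/4815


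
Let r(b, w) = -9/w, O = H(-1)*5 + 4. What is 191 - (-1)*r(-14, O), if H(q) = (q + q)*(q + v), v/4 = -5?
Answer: 40865/214 ≈ 190.96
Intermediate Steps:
v = -20 (v = 4*(-5) = -20)
H(q) = 2*q*(-20 + q) (H(q) = (q + q)*(q - 20) = (2*q)*(-20 + q) = 2*q*(-20 + q))
O = 214 (O = (2*(-1)*(-20 - 1))*5 + 4 = (2*(-1)*(-21))*5 + 4 = 42*5 + 4 = 210 + 4 = 214)
191 - (-1)*r(-14, O) = 191 - (-1)*(-9/214) = 191 - (-1)*(-9*1/214) = 191 - (-1)*(-9)/214 = 191 - 1*9/214 = 191 - 9/214 = 40865/214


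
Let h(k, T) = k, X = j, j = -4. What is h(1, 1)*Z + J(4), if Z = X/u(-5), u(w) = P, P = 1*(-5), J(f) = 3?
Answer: 19/5 ≈ 3.8000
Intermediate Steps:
X = -4
P = -5
u(w) = -5
Z = ⅘ (Z = -4/(-5) = -4*(-⅕) = ⅘ ≈ 0.80000)
h(1, 1)*Z + J(4) = 1*(⅘) + 3 = ⅘ + 3 = 19/5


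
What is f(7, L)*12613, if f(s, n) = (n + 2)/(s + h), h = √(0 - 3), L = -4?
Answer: -88291/26 + 12613*I*√3/26 ≈ -3395.8 + 840.24*I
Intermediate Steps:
h = I*√3 (h = √(-3) = I*√3 ≈ 1.732*I)
f(s, n) = (2 + n)/(s + I*√3) (f(s, n) = (n + 2)/(s + I*√3) = (2 + n)/(s + I*√3))
f(7, L)*12613 = ((2 - 4)/(7 + I*√3))*12613 = (-2/(7 + I*√3))*12613 = -2/(7 + I*√3)*12613 = -25226/(7 + I*√3)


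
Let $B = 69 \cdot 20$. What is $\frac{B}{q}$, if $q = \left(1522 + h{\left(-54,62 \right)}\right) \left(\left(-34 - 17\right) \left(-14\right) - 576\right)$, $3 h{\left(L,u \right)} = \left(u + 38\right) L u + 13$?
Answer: $- \frac{30}{330221} \approx -9.0848 \cdot 10^{-5}$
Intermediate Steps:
$h{\left(L,u \right)} = \frac{13}{3} + \frac{L u \left(38 + u\right)}{3}$ ($h{\left(L,u \right)} = \frac{\left(u + 38\right) L u + 13}{3} = \frac{\left(38 + u\right) L u + 13}{3} = \frac{L \left(38 + u\right) u + 13}{3} = \frac{L u \left(38 + u\right) + 13}{3} = \frac{13 + L u \left(38 + u\right)}{3} = \frac{13}{3} + \frac{L u \left(38 + u\right)}{3}$)
$B = 1380$
$q = -15190166$ ($q = \left(1522 + \left(\frac{13}{3} + \frac{1}{3} \left(-54\right) 62^{2} + \frac{38}{3} \left(-54\right) 62\right)\right) \left(\left(-34 - 17\right) \left(-14\right) - 576\right) = \left(1522 + \left(\frac{13}{3} + \frac{1}{3} \left(-54\right) 3844 - 42408\right)\right) \left(\left(-51\right) \left(-14\right) - 576\right) = \left(1522 - \frac{334787}{3}\right) \left(714 - 576\right) = \left(1522 - \frac{334787}{3}\right) 138 = \left(- \frac{330221}{3}\right) 138 = -15190166$)
$\frac{B}{q} = \frac{1380}{-15190166} = 1380 \left(- \frac{1}{15190166}\right) = - \frac{30}{330221}$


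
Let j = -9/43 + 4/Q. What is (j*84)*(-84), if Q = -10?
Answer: 924336/215 ≈ 4299.2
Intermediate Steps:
j = -131/215 (j = -9/43 + 4/(-10) = -9*1/43 + 4*(-⅒) = -9/43 - ⅖ = -131/215 ≈ -0.60930)
(j*84)*(-84) = -131/215*84*(-84) = -11004/215*(-84) = 924336/215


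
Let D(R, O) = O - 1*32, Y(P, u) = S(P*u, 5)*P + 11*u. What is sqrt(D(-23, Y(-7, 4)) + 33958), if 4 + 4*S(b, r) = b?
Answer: sqrt(34026) ≈ 184.46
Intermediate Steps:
S(b, r) = -1 + b/4
Y(P, u) = 11*u + P*(-1 + P*u/4) (Y(P, u) = (-1 + (P*u)/4)*P + 11*u = (-1 + P*u/4)*P + 11*u = P*(-1 + P*u/4) + 11*u = 11*u + P*(-1 + P*u/4))
D(R, O) = -32 + O (D(R, O) = O - 32 = -32 + O)
sqrt(D(-23, Y(-7, 4)) + 33958) = sqrt((-32 + (11*4 + (1/4)*(-7)*(-4 - 7*4))) + 33958) = sqrt((-32 + (44 + (1/4)*(-7)*(-4 - 28))) + 33958) = sqrt((-32 + (44 + (1/4)*(-7)*(-32))) + 33958) = sqrt((-32 + (44 + 56)) + 33958) = sqrt((-32 + 100) + 33958) = sqrt(68 + 33958) = sqrt(34026)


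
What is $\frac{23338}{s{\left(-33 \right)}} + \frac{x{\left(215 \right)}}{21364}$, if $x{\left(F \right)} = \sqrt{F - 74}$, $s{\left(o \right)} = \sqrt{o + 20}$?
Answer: $\frac{\sqrt{141}}{21364} - \frac{23338 i \sqrt{13}}{13} \approx 0.00055581 - 6472.8 i$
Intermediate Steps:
$s{\left(o \right)} = \sqrt{20 + o}$
$x{\left(F \right)} = \sqrt{-74 + F}$
$\frac{23338}{s{\left(-33 \right)}} + \frac{x{\left(215 \right)}}{21364} = \frac{23338}{\sqrt{20 - 33}} + \frac{\sqrt{-74 + 215}}{21364} = \frac{23338}{\sqrt{-13}} + \sqrt{141} \cdot \frac{1}{21364} = \frac{23338}{i \sqrt{13}} + \frac{\sqrt{141}}{21364} = 23338 \left(- \frac{i \sqrt{13}}{13}\right) + \frac{\sqrt{141}}{21364} = - \frac{23338 i \sqrt{13}}{13} + \frac{\sqrt{141}}{21364} = \frac{\sqrt{141}}{21364} - \frac{23338 i \sqrt{13}}{13}$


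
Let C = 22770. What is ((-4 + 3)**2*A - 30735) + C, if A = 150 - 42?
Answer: -7857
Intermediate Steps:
A = 108
((-4 + 3)**2*A - 30735) + C = ((-4 + 3)**2*108 - 30735) + 22770 = ((-1)**2*108 - 30735) + 22770 = (1*108 - 30735) + 22770 = (108 - 30735) + 22770 = -30627 + 22770 = -7857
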